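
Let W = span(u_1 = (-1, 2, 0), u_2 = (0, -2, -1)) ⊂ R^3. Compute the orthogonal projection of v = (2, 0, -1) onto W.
proj_W(v) = (2/3, -2/3, 1/3)

Set up U = [u_1 | ... | u_2] ∈ R^(3×2). The projector onto W = col(U) is P = U (U^T U)^(-1) U^T.
Compute U^T U =
  [5, -4]
  [-4, 5],
and U^T v = (-2, 1).
Solve U^T U · c = U^T v for the coefficients: c = (-2/3, -1/3). The projection is proj_W(v) = U c.
Check: (v - proj_W(v)) · u_1 = 0  (should be 0).
Check: (v - proj_W(v)) · u_2 = 0  (should be 0).
Result: proj_W(v) = (2/3, -2/3, 1/3).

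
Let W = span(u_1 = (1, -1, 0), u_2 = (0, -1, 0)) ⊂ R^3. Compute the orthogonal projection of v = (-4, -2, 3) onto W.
proj_W(v) = (-4, -2, 0)

Set up U = [u_1 | ... | u_2] ∈ R^(3×2). The projector onto W = col(U) is P = U (U^T U)^(-1) U^T.
Compute U^T U =
  [2, 1]
  [1, 1],
and U^T v = (-2, 2).
Solve U^T U · c = U^T v for the coefficients: c = (-4, 6). The projection is proj_W(v) = U c.
Check: (v - proj_W(v)) · u_1 = 0  (should be 0).
Check: (v - proj_W(v)) · u_2 = 0  (should be 0).
Result: proj_W(v) = (-4, -2, 0).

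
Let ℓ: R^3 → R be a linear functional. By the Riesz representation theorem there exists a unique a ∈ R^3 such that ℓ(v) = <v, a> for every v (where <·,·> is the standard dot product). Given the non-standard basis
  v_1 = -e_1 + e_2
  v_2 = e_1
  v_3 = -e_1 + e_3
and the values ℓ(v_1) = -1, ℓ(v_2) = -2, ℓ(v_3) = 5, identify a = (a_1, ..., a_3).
a = (-2, -3, 3)

Write a = (a_1, ..., a_3) in the standard basis. For each basis vector v_i, ℓ(v_i) = <v_i, a> is a linear equation in the a_j's. Collect the n equations into a matrix system V a = ℓ, where row i of V is v_i (expressed in the standard basis). Since V is invertible (lower-triangular with 1s on the diagonal, up to permutation), solve by back-substitution:
  V =
[[-1, 1, 0],
 [1, 0, 0],
 [-1, 0, 1]]
  V a = (-1, -2, 5)
Solving gives a = (-2, -3, 3).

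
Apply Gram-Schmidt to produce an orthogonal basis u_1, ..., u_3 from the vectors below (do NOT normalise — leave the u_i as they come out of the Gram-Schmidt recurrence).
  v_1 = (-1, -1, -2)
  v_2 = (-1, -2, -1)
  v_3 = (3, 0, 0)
Orthogonal basis:
  u_1 = (-1, -1, -2)
  u_2 = (-1/6, -7/6, 2/3)
  u_3 = (27/11, -9/11, -9/11)

Apply the Gram-Schmidt recurrence
  u_1 = v_1
  u_i = v_i − Σ_{j<i} ((v_i · u_j) / (u_j · u_j)) · u_j.

Step by step this gives:
  u_1 = (-1, -1, -2)
  u_2 = (-1/6, -7/6, 2/3)
  u_3 = (27/11, -9/11, -9/11)

Orthogonality check:
  u_2 · u_1 = 0 (should be 0)
  u_3 · u_1 = 0 (should be 0)
  u_3 · u_2 = 0 (should be 0)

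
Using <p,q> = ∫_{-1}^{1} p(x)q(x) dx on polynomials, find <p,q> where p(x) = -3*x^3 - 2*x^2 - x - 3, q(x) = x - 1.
<p,q> = 82/15

Expand the product: p(x)·q(x) = -3*x^4 + x^3 + x^2 - 2*x + 3.
∫_{-1}^{1} of each monomial x^k gives [2/(k+1) if k even, 0 if k odd]. Integrating term-by-term (or equivalently evaluating the antiderivative F(x) = -3*x^5/5 + x^4/4 + x^3/3 - x^2 + 3*x at the endpoints):
  F(1) − F(−1) = 119/60 − (-209/60) = 82/15.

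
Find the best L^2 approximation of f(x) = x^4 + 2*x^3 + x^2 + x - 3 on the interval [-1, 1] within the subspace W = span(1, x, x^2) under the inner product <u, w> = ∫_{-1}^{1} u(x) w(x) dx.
g(x) = 13*x^2/7 + 11*x/5 - 108/35

The best approximation g ∈ W is the orthogonal projection of f onto W. Writing g = a_0 + a_1 x + a_2 x^2, the coefficients solve the normal equations G · a = b where
  G_{ij} = <φ_i, φ_j> and b_i = <f, φ_i>, with φ_0 = 1, φ_1 = x, φ_2 = x^2.
G =
  [2, 0, 2/3]
  [0, 2/3, 0]
  [2/3, 0, 2/5],
b = (-74/15, 22/15, -46/35).
Solving gives a_0 = -108/35, a_1 = 11/5, a_2 = 13/7, so
  g(x) = 13*x^2/7 + 11*x/5 - 108/35.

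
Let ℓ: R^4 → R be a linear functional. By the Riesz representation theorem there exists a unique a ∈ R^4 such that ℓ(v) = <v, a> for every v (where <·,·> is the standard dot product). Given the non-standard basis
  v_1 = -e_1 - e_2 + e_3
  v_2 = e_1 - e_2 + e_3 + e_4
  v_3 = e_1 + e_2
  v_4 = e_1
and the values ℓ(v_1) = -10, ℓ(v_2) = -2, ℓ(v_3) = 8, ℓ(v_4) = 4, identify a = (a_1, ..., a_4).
a = (4, 4, -2, 0)

Write a = (a_1, ..., a_4) in the standard basis. For each basis vector v_i, ℓ(v_i) = <v_i, a> is a linear equation in the a_j's. Collect the n equations into a matrix system V a = ℓ, where row i of V is v_i (expressed in the standard basis). Since V is invertible (lower-triangular with 1s on the diagonal, up to permutation), solve by back-substitution:
  V =
[[-1, -1, 1, 0],
 [1, -1, 1, 1],
 [1, 1, 0, 0],
 [1, 0, 0, 0]]
  V a = (-10, -2, 8, 4)
Solving gives a = (4, 4, -2, 0).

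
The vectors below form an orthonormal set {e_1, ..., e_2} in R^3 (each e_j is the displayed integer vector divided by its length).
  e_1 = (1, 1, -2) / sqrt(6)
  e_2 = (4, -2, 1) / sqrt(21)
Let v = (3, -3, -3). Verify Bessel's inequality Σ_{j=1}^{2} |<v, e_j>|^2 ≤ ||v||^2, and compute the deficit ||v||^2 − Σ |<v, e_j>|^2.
Σ |<v, e_j>|^2 = 117/7; ||v||^2 = 27; deficit = 72/7

Write each e_j = u_j / sqrt(<u_j, u_j>) where u_j is the displayed integer vector. Then <v, e_j> = <v, u_j> / sqrt(<u_j, u_j>), so |<v, e_j>|^2 = <v, u_j>^2 / <u_j, u_j>.
Coefficients: <v, e_1> = 6/sqrt(6), <v, e_2> = 15/sqrt(21).
Square and sum: Σ |<v, e_j>|^2 = 117/7.
Compute ||v||^2 = v·v = 27.
Deficit = 27 − 117/7 = 72/7 ≥ 0, confirming Bessel's inequality. (The deficit equals ||v − Σ <v,e_j> e_j||^2, the squared distance from v to span{e_j}.)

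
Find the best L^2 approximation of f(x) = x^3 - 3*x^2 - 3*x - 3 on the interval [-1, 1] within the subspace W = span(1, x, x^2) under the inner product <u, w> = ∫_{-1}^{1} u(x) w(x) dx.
g(x) = -3*x^2 - 12*x/5 - 3

The best approximation g ∈ W is the orthogonal projection of f onto W. Writing g = a_0 + a_1 x + a_2 x^2, the coefficients solve the normal equations G · a = b where
  G_{ij} = <φ_i, φ_j> and b_i = <f, φ_i>, with φ_0 = 1, φ_1 = x, φ_2 = x^2.
G =
  [2, 0, 2/3]
  [0, 2/3, 0]
  [2/3, 0, 2/5],
b = (-8, -8/5, -16/5).
Solving gives a_0 = -3, a_1 = -12/5, a_2 = -3, so
  g(x) = -3*x^2 - 12*x/5 - 3.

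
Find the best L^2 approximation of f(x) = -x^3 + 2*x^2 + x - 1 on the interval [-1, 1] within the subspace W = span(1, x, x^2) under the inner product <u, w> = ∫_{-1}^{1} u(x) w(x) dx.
g(x) = 2*x^2 + 2*x/5 - 1

The best approximation g ∈ W is the orthogonal projection of f onto W. Writing g = a_0 + a_1 x + a_2 x^2, the coefficients solve the normal equations G · a = b where
  G_{ij} = <φ_i, φ_j> and b_i = <f, φ_i>, with φ_0 = 1, φ_1 = x, φ_2 = x^2.
G =
  [2, 0, 2/3]
  [0, 2/3, 0]
  [2/3, 0, 2/5],
b = (-2/3, 4/15, 2/15).
Solving gives a_0 = -1, a_1 = 2/5, a_2 = 2, so
  g(x) = 2*x^2 + 2*x/5 - 1.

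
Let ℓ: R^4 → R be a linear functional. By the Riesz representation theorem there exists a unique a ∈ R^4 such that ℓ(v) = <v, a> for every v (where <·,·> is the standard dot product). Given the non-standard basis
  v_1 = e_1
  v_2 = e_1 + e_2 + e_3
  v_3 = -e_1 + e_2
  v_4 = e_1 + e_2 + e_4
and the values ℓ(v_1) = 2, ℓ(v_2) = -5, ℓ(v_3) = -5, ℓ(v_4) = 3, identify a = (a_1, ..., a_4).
a = (2, -3, -4, 4)

Write a = (a_1, ..., a_4) in the standard basis. For each basis vector v_i, ℓ(v_i) = <v_i, a> is a linear equation in the a_j's. Collect the n equations into a matrix system V a = ℓ, where row i of V is v_i (expressed in the standard basis). Since V is invertible (lower-triangular with 1s on the diagonal, up to permutation), solve by back-substitution:
  V =
[[1, 0, 0, 0],
 [1, 1, 1, 0],
 [-1, 1, 0, 0],
 [1, 1, 0, 1]]
  V a = (2, -5, -5, 3)
Solving gives a = (2, -3, -4, 4).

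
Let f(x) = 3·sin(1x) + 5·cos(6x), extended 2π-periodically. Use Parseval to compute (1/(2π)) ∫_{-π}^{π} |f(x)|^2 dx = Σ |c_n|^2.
Σ |c_n|^2 = 17

Expand |f|^2 and use orthogonality of {sin(nx), cos(mx)} on [-π, π]:
  ∫_{-π}^{π} sin(nx)^2 dx = π, ∫ cos(mx)^2 dx = π, and cross terms integrate to 0.
So ∫_{-π}^{π} f(x)^2 dx = 3^2 · π + 5^2 · π = (9 + 25)π.
Divide by 2π: (9 + 25)/2 = 17.
By Parseval, this equals Σ |c_n|^2.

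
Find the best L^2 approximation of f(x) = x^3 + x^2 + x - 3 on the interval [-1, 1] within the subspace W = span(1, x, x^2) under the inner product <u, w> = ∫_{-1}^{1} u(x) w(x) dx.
g(x) = x^2 + 8*x/5 - 3

The best approximation g ∈ W is the orthogonal projection of f onto W. Writing g = a_0 + a_1 x + a_2 x^2, the coefficients solve the normal equations G · a = b where
  G_{ij} = <φ_i, φ_j> and b_i = <f, φ_i>, with φ_0 = 1, φ_1 = x, φ_2 = x^2.
G =
  [2, 0, 2/3]
  [0, 2/3, 0]
  [2/3, 0, 2/5],
b = (-16/3, 16/15, -8/5).
Solving gives a_0 = -3, a_1 = 8/5, a_2 = 1, so
  g(x) = x^2 + 8*x/5 - 3.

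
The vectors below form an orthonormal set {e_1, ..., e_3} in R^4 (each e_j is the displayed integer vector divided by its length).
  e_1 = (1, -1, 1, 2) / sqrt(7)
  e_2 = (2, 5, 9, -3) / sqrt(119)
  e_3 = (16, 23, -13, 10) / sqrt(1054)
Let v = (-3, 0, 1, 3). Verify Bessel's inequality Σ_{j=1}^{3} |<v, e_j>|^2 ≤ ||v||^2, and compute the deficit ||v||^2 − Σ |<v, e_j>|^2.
Σ |<v, e_j>|^2 = 7/2; ||v||^2 = 19; deficit = 31/2

Write each e_j = u_j / sqrt(<u_j, u_j>) where u_j is the displayed integer vector. Then <v, e_j> = <v, u_j> / sqrt(<u_j, u_j>), so |<v, e_j>|^2 = <v, u_j>^2 / <u_j, u_j>.
Coefficients: <v, e_1> = 4/sqrt(7), <v, e_2> = -6/sqrt(119), <v, e_3> = -31/sqrt(1054).
Square and sum: Σ |<v, e_j>|^2 = 7/2.
Compute ||v||^2 = v·v = 19.
Deficit = 19 − 7/2 = 31/2 ≥ 0, confirming Bessel's inequality. (The deficit equals ||v − Σ <v,e_j> e_j||^2, the squared distance from v to span{e_j}.)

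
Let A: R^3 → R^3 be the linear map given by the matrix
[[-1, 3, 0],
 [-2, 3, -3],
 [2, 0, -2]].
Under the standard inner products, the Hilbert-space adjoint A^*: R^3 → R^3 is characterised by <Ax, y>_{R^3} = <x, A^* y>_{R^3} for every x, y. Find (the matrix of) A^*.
A^* = A^T =
[[-1, -2, 2],
 [3, 3, 0],
 [0, -3, -2]]

For real matrices with standard dot products, the defining identity <Ax, y> = <x, A^* y> gives (Ax)^T y = x^T (A^*) y, i.e. x^T A^T y = x^T (A^*) y. Since this holds for all x, y, we must have A^* = A^T. Therefore
A^* =
[[-1, -2, 2],
 [3, 3, 0],
 [0, -3, -2]].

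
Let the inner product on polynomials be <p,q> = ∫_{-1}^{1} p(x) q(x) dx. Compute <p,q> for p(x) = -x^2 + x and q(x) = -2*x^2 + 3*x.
<p,q> = 14/5

Expand the product: p(x)·q(x) = 2*x^4 - 5*x^3 + 3*x^2.
∫_{-1}^{1} of each monomial x^k gives [2/(k+1) if k even, 0 if k odd]. Integrating term-by-term (or equivalently evaluating the antiderivative F(x) = 2*x^5/5 - 5*x^4/4 + x^3 at the endpoints):
  F(1) − F(−1) = 3/20 − (-53/20) = 14/5.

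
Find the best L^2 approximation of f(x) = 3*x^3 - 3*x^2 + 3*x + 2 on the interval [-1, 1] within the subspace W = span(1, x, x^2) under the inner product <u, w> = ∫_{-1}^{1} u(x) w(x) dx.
g(x) = -3*x^2 + 24*x/5 + 2

The best approximation g ∈ W is the orthogonal projection of f onto W. Writing g = a_0 + a_1 x + a_2 x^2, the coefficients solve the normal equations G · a = b where
  G_{ij} = <φ_i, φ_j> and b_i = <f, φ_i>, with φ_0 = 1, φ_1 = x, φ_2 = x^2.
G =
  [2, 0, 2/3]
  [0, 2/3, 0]
  [2/3, 0, 2/5],
b = (2, 16/5, 2/15).
Solving gives a_0 = 2, a_1 = 24/5, a_2 = -3, so
  g(x) = -3*x^2 + 24*x/5 + 2.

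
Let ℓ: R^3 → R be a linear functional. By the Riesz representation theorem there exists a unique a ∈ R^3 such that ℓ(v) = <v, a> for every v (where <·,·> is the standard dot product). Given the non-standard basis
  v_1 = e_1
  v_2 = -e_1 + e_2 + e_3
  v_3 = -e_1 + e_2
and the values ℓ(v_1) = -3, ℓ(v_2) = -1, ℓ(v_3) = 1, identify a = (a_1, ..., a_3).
a = (-3, -2, -2)

Write a = (a_1, ..., a_3) in the standard basis. For each basis vector v_i, ℓ(v_i) = <v_i, a> is a linear equation in the a_j's. Collect the n equations into a matrix system V a = ℓ, where row i of V is v_i (expressed in the standard basis). Since V is invertible (lower-triangular with 1s on the diagonal, up to permutation), solve by back-substitution:
  V =
[[1, 0, 0],
 [-1, 1, 1],
 [-1, 1, 0]]
  V a = (-3, -1, 1)
Solving gives a = (-3, -2, -2).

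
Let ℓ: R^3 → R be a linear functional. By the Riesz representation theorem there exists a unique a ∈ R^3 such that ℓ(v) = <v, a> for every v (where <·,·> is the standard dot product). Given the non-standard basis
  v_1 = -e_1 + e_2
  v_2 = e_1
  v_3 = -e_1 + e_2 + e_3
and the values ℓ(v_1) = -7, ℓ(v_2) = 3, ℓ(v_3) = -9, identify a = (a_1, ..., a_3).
a = (3, -4, -2)

Write a = (a_1, ..., a_3) in the standard basis. For each basis vector v_i, ℓ(v_i) = <v_i, a> is a linear equation in the a_j's. Collect the n equations into a matrix system V a = ℓ, where row i of V is v_i (expressed in the standard basis). Since V is invertible (lower-triangular with 1s on the diagonal, up to permutation), solve by back-substitution:
  V =
[[-1, 1, 0],
 [1, 0, 0],
 [-1, 1, 1]]
  V a = (-7, 3, -9)
Solving gives a = (3, -4, -2).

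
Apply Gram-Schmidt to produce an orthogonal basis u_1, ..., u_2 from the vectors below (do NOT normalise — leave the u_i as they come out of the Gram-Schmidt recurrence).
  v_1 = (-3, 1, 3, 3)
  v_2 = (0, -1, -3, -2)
Orthogonal basis:
  u_1 = (-3, 1, 3, 3)
  u_2 = (-12/7, -3/7, -9/7, -2/7)

Apply the Gram-Schmidt recurrence
  u_1 = v_1
  u_i = v_i − Σ_{j<i} ((v_i · u_j) / (u_j · u_j)) · u_j.

Step by step this gives:
  u_1 = (-3, 1, 3, 3)
  u_2 = (-12/7, -3/7, -9/7, -2/7)

Orthogonality check:
  u_2 · u_1 = 0 (should be 0)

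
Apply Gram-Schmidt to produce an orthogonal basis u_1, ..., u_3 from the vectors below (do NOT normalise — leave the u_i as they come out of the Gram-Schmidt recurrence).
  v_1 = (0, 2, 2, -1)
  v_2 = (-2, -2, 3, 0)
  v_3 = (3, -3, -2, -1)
Orthogonal basis:
  u_1 = (0, 2, 2, -1)
  u_2 = (-2, -22/9, 23/9, 2/9)
  u_3 = (375/149, -237/149, 92/149, -290/149)

Apply the Gram-Schmidt recurrence
  u_1 = v_1
  u_i = v_i − Σ_{j<i} ((v_i · u_j) / (u_j · u_j)) · u_j.

Step by step this gives:
  u_1 = (0, 2, 2, -1)
  u_2 = (-2, -22/9, 23/9, 2/9)
  u_3 = (375/149, -237/149, 92/149, -290/149)

Orthogonality check:
  u_2 · u_1 = 0 (should be 0)
  u_3 · u_1 = 0 (should be 0)
  u_3 · u_2 = 0 (should be 0)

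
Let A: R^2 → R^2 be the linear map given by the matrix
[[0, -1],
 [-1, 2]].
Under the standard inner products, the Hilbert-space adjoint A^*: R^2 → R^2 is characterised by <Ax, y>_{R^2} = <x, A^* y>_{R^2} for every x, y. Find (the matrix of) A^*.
A^* = A^T =
[[0, -1],
 [-1, 2]]

For real matrices with standard dot products, the defining identity <Ax, y> = <x, A^* y> gives (Ax)^T y = x^T (A^*) y, i.e. x^T A^T y = x^T (A^*) y. Since this holds for all x, y, we must have A^* = A^T. Therefore
A^* =
[[0, -1],
 [-1, 2]].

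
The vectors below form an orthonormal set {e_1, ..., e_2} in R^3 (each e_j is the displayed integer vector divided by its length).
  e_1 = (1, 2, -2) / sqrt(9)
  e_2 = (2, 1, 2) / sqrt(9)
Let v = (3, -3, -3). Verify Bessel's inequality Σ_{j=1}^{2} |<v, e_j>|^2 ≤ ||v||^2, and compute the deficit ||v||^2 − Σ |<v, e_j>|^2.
Σ |<v, e_j>|^2 = 2; ||v||^2 = 27; deficit = 25

Write each e_j = u_j / sqrt(<u_j, u_j>) where u_j is the displayed integer vector. Then <v, e_j> = <v, u_j> / sqrt(<u_j, u_j>), so |<v, e_j>|^2 = <v, u_j>^2 / <u_j, u_j>.
Coefficients: <v, e_1> = 3/sqrt(9), <v, e_2> = -3/sqrt(9).
Square and sum: Σ |<v, e_j>|^2 = 2.
Compute ||v||^2 = v·v = 27.
Deficit = 27 − 2 = 25 ≥ 0, confirming Bessel's inequality. (The deficit equals ||v − Σ <v,e_j> e_j||^2, the squared distance from v to span{e_j}.)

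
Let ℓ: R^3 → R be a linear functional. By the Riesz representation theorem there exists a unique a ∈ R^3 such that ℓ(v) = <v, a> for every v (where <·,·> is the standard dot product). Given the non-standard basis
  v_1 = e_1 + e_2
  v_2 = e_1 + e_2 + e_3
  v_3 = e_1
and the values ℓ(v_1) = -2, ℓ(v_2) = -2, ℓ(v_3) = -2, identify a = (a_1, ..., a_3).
a = (-2, 0, 0)

Write a = (a_1, ..., a_3) in the standard basis. For each basis vector v_i, ℓ(v_i) = <v_i, a> is a linear equation in the a_j's. Collect the n equations into a matrix system V a = ℓ, where row i of V is v_i (expressed in the standard basis). Since V is invertible (lower-triangular with 1s on the diagonal, up to permutation), solve by back-substitution:
  V =
[[1, 1, 0],
 [1, 1, 1],
 [1, 0, 0]]
  V a = (-2, -2, -2)
Solving gives a = (-2, 0, 0).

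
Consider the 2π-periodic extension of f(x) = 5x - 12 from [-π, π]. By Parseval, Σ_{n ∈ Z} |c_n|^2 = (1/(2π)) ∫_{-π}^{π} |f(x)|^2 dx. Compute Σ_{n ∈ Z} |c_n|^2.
Σ |c_n|^2 = 25π^2/3 + 144

Expand and integrate term by term over [-π, π]:
  ∫ (5x)^2 dx = 25·(2π^3/3); ∫ 2·5·(-12)·x dx = 0 (odd integrand); ∫ (-12)^2 dx = 144·2π.
So (1/(2π)) ∫_{-π}^{π} (5x - 12)^2 dx = 25π^2/3 + 144 = 25π^2/3 + 144.
Parseval ⇒ Σ |c_n|^2 = 25π^2/3 + 144.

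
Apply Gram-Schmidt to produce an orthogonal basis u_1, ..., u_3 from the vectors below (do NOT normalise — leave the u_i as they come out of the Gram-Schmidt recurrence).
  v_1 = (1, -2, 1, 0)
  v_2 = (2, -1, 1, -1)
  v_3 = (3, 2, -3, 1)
Orthogonal basis:
  u_1 = (1, -2, 1, 0)
  u_2 = (7/6, 2/3, 1/6, -1)
  u_3 = (39/17, -2/17, -43/17, 37/17)

Apply the Gram-Schmidt recurrence
  u_1 = v_1
  u_i = v_i − Σ_{j<i} ((v_i · u_j) / (u_j · u_j)) · u_j.

Step by step this gives:
  u_1 = (1, -2, 1, 0)
  u_2 = (7/6, 2/3, 1/6, -1)
  u_3 = (39/17, -2/17, -43/17, 37/17)

Orthogonality check:
  u_2 · u_1 = 0 (should be 0)
  u_3 · u_1 = 0 (should be 0)
  u_3 · u_2 = 0 (should be 0)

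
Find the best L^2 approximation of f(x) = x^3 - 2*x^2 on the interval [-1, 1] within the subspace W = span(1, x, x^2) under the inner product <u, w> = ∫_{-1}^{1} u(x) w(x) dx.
g(x) = -2*x^2 + 3*x/5

The best approximation g ∈ W is the orthogonal projection of f onto W. Writing g = a_0 + a_1 x + a_2 x^2, the coefficients solve the normal equations G · a = b where
  G_{ij} = <φ_i, φ_j> and b_i = <f, φ_i>, with φ_0 = 1, φ_1 = x, φ_2 = x^2.
G =
  [2, 0, 2/3]
  [0, 2/3, 0]
  [2/3, 0, 2/5],
b = (-4/3, 2/5, -4/5).
Solving gives a_0 = 0, a_1 = 3/5, a_2 = -2, so
  g(x) = -2*x^2 + 3*x/5.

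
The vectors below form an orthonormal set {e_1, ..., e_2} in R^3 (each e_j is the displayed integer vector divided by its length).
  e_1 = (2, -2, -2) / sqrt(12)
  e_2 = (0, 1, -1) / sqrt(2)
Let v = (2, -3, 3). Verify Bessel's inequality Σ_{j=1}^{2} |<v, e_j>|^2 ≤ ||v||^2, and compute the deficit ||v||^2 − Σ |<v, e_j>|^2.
Σ |<v, e_j>|^2 = 58/3; ||v||^2 = 22; deficit = 8/3

Write each e_j = u_j / sqrt(<u_j, u_j>) where u_j is the displayed integer vector. Then <v, e_j> = <v, u_j> / sqrt(<u_j, u_j>), so |<v, e_j>|^2 = <v, u_j>^2 / <u_j, u_j>.
Coefficients: <v, e_1> = 4/sqrt(12), <v, e_2> = -6/sqrt(2).
Square and sum: Σ |<v, e_j>|^2 = 58/3.
Compute ||v||^2 = v·v = 22.
Deficit = 22 − 58/3 = 8/3 ≥ 0, confirming Bessel's inequality. (The deficit equals ||v − Σ <v,e_j> e_j||^2, the squared distance from v to span{e_j}.)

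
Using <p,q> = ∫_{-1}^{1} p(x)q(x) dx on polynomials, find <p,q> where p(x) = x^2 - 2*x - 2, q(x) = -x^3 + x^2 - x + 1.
<p,q> = -32/15

Expand the product: p(x)·q(x) = -x^5 + 3*x^4 - x^3 + x^2 - 2.
∫_{-1}^{1} of each monomial x^k gives [2/(k+1) if k even, 0 if k odd]. Integrating term-by-term (or equivalently evaluating the antiderivative F(x) = -x^6/6 + 3*x^5/5 - x^4/4 + x^3/3 - 2*x at the endpoints):
  F(1) − F(−1) = -89/60 − (13/20) = -32/15.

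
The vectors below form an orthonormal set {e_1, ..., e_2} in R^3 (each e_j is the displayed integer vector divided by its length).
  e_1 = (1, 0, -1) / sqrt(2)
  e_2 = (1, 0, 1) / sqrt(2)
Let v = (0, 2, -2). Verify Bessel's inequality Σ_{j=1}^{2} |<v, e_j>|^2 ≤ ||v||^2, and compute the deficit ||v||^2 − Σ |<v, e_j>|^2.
Σ |<v, e_j>|^2 = 4; ||v||^2 = 8; deficit = 4

Write each e_j = u_j / sqrt(<u_j, u_j>) where u_j is the displayed integer vector. Then <v, e_j> = <v, u_j> / sqrt(<u_j, u_j>), so |<v, e_j>|^2 = <v, u_j>^2 / <u_j, u_j>.
Coefficients: <v, e_1> = 2/sqrt(2), <v, e_2> = -2/sqrt(2).
Square and sum: Σ |<v, e_j>|^2 = 4.
Compute ||v||^2 = v·v = 8.
Deficit = 8 − 4 = 4 ≥ 0, confirming Bessel's inequality. (The deficit equals ||v − Σ <v,e_j> e_j||^2, the squared distance from v to span{e_j}.)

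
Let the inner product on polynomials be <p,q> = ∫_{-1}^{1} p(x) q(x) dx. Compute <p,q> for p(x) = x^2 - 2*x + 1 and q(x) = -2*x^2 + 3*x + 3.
<p,q> = 28/15

Expand the product: p(x)·q(x) = -2*x^4 + 7*x^3 - 5*x^2 - 3*x + 3.
∫_{-1}^{1} of each monomial x^k gives [2/(k+1) if k even, 0 if k odd]. Integrating term-by-term (or equivalently evaluating the antiderivative F(x) = -2*x^5/5 + 7*x^4/4 - 5*x^3/3 - 3*x^2/2 + 3*x at the endpoints):
  F(1) − F(−1) = 71/60 − (-41/60) = 28/15.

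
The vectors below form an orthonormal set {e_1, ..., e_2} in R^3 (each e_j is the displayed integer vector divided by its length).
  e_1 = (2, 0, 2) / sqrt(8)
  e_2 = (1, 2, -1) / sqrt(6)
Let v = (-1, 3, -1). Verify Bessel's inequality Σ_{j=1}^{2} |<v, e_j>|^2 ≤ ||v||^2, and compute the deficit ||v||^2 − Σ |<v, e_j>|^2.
Σ |<v, e_j>|^2 = 8; ||v||^2 = 11; deficit = 3

Write each e_j = u_j / sqrt(<u_j, u_j>) where u_j is the displayed integer vector. Then <v, e_j> = <v, u_j> / sqrt(<u_j, u_j>), so |<v, e_j>|^2 = <v, u_j>^2 / <u_j, u_j>.
Coefficients: <v, e_1> = -4/sqrt(8), <v, e_2> = 6/sqrt(6).
Square and sum: Σ |<v, e_j>|^2 = 8.
Compute ||v||^2 = v·v = 11.
Deficit = 11 − 8 = 3 ≥ 0, confirming Bessel's inequality. (The deficit equals ||v − Σ <v,e_j> e_j||^2, the squared distance from v to span{e_j}.)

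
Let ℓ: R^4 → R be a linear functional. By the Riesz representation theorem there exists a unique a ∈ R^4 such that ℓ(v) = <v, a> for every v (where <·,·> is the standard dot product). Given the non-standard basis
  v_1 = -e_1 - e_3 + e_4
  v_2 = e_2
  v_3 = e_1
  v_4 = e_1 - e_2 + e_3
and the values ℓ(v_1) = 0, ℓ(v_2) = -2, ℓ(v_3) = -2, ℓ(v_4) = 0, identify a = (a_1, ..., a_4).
a = (-2, -2, 0, -2)

Write a = (a_1, ..., a_4) in the standard basis. For each basis vector v_i, ℓ(v_i) = <v_i, a> is a linear equation in the a_j's. Collect the n equations into a matrix system V a = ℓ, where row i of V is v_i (expressed in the standard basis). Since V is invertible (lower-triangular with 1s on the diagonal, up to permutation), solve by back-substitution:
  V =
[[-1, 0, -1, 1],
 [0, 1, 0, 0],
 [1, 0, 0, 0],
 [1, -1, 1, 0]]
  V a = (0, -2, -2, 0)
Solving gives a = (-2, -2, 0, -2).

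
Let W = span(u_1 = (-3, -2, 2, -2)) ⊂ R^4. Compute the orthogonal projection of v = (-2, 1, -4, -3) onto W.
proj_W(v) = (-2/7, -4/21, 4/21, -4/21)

Set up U = [u_1 | ... | u_1] ∈ R^(4×1). The projector onto W = col(U) is P = U (U^T U)^(-1) U^T.
Compute U^T U =
  [21],
and U^T v = (2).
Solve U^T U · c = U^T v for the coefficients: c = (2/21). The projection is proj_W(v) = U c.
Check: (v - proj_W(v)) · u_1 = 0  (should be 0).
Result: proj_W(v) = (-2/7, -4/21, 4/21, -4/21).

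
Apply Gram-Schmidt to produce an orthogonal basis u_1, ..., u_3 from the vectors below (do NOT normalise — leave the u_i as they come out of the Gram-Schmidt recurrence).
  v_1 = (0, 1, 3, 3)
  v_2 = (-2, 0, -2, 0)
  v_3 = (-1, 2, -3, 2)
Orthogonal basis:
  u_1 = (0, 1, 3, 3)
  u_2 = (-2, 6/19, -20/19, 18/19)
  u_3 = (44/29, 48/29, -44/29, 28/29)

Apply the Gram-Schmidt recurrence
  u_1 = v_1
  u_i = v_i − Σ_{j<i} ((v_i · u_j) / (u_j · u_j)) · u_j.

Step by step this gives:
  u_1 = (0, 1, 3, 3)
  u_2 = (-2, 6/19, -20/19, 18/19)
  u_3 = (44/29, 48/29, -44/29, 28/29)

Orthogonality check:
  u_2 · u_1 = 0 (should be 0)
  u_3 · u_1 = 0 (should be 0)
  u_3 · u_2 = 0 (should be 0)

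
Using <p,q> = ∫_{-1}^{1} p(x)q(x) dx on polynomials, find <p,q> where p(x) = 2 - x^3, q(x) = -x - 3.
<p,q> = -58/5

Expand the product: p(x)·q(x) = x^4 + 3*x^3 - 2*x - 6.
∫_{-1}^{1} of each monomial x^k gives [2/(k+1) if k even, 0 if k odd]. Integrating term-by-term (or equivalently evaluating the antiderivative F(x) = x^5/5 + 3*x^4/4 - x^2 - 6*x at the endpoints):
  F(1) − F(−1) = -121/20 − (111/20) = -58/5.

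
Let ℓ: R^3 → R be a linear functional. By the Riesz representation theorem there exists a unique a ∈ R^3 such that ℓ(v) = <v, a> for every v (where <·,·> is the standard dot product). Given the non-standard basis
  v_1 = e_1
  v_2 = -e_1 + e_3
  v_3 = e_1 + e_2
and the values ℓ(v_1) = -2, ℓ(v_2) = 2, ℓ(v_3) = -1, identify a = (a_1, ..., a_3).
a = (-2, 1, 0)

Write a = (a_1, ..., a_3) in the standard basis. For each basis vector v_i, ℓ(v_i) = <v_i, a> is a linear equation in the a_j's. Collect the n equations into a matrix system V a = ℓ, where row i of V is v_i (expressed in the standard basis). Since V is invertible (lower-triangular with 1s on the diagonal, up to permutation), solve by back-substitution:
  V =
[[1, 0, 0],
 [-1, 0, 1],
 [1, 1, 0]]
  V a = (-2, 2, -1)
Solving gives a = (-2, 1, 0).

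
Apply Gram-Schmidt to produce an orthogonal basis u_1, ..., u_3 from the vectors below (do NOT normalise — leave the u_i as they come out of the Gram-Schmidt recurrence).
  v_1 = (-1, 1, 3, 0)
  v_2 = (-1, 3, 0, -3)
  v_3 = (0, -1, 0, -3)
Orthogonal basis:
  u_1 = (-1, 1, 3, 0)
  u_2 = (-7/11, 29/11, -12/11, -3)
  u_3 = (27/193, -360/193, 129/193, -369/193)

Apply the Gram-Schmidt recurrence
  u_1 = v_1
  u_i = v_i − Σ_{j<i} ((v_i · u_j) / (u_j · u_j)) · u_j.

Step by step this gives:
  u_1 = (-1, 1, 3, 0)
  u_2 = (-7/11, 29/11, -12/11, -3)
  u_3 = (27/193, -360/193, 129/193, -369/193)

Orthogonality check:
  u_2 · u_1 = 0 (should be 0)
  u_3 · u_1 = 0 (should be 0)
  u_3 · u_2 = 0 (should be 0)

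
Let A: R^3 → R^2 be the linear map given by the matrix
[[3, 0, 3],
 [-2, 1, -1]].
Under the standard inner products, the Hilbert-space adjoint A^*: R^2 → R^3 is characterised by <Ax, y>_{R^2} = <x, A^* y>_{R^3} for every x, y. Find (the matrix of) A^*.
A^* = A^T =
[[3, -2],
 [0, 1],
 [3, -1]]

For real matrices with standard dot products, the defining identity <Ax, y> = <x, A^* y> gives (Ax)^T y = x^T (A^*) y, i.e. x^T A^T y = x^T (A^*) y. Since this holds for all x, y, we must have A^* = A^T. Therefore
A^* =
[[3, -2],
 [0, 1],
 [3, -1]].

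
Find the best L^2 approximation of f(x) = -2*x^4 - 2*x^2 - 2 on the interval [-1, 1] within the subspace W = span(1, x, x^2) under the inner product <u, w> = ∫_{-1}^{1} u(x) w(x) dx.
g(x) = -26*x^2/7 - 64/35

The best approximation g ∈ W is the orthogonal projection of f onto W. Writing g = a_0 + a_1 x + a_2 x^2, the coefficients solve the normal equations G · a = b where
  G_{ij} = <φ_i, φ_j> and b_i = <f, φ_i>, with φ_0 = 1, φ_1 = x, φ_2 = x^2.
G =
  [2, 0, 2/3]
  [0, 2/3, 0]
  [2/3, 0, 2/5],
b = (-92/15, 0, -284/105).
Solving gives a_0 = -64/35, a_1 = 0, a_2 = -26/7, so
  g(x) = -26*x^2/7 - 64/35.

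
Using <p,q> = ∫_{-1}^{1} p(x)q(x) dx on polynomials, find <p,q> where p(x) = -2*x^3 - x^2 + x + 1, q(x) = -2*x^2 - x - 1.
<p,q> = -26/15

Expand the product: p(x)·q(x) = 4*x^5 + 4*x^4 + x^3 - 2*x^2 - 2*x - 1.
∫_{-1}^{1} of each monomial x^k gives [2/(k+1) if k even, 0 if k odd]. Integrating term-by-term (or equivalently evaluating the antiderivative F(x) = 2*x^6/3 + 4*x^5/5 + x^4/4 - 2*x^3/3 - x^2 - x at the endpoints):
  F(1) − F(−1) = -19/20 − (47/60) = -26/15.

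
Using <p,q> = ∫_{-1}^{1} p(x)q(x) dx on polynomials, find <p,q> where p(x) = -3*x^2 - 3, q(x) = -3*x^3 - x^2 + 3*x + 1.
<p,q> = -24/5

Expand the product: p(x)·q(x) = 9*x^5 + 3*x^4 - 9*x - 3.
∫_{-1}^{1} of each monomial x^k gives [2/(k+1) if k even, 0 if k odd]. Integrating term-by-term (or equivalently evaluating the antiderivative F(x) = 3*x^6/2 + 3*x^5/5 - 9*x^2/2 - 3*x at the endpoints):
  F(1) − F(−1) = -27/5 − (-3/5) = -24/5.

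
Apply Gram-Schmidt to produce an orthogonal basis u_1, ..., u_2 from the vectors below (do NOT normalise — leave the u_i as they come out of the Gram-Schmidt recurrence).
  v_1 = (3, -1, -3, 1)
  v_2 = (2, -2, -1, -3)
Orthogonal basis:
  u_1 = (3, -1, -3, 1)
  u_2 = (4/5, -8/5, 1/5, -17/5)

Apply the Gram-Schmidt recurrence
  u_1 = v_1
  u_i = v_i − Σ_{j<i} ((v_i · u_j) / (u_j · u_j)) · u_j.

Step by step this gives:
  u_1 = (3, -1, -3, 1)
  u_2 = (4/5, -8/5, 1/5, -17/5)

Orthogonality check:
  u_2 · u_1 = 0 (should be 0)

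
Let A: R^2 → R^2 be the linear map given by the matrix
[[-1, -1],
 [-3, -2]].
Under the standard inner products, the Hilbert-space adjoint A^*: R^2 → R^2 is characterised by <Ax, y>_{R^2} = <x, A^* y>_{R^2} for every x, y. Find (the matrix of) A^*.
A^* = A^T =
[[-1, -3],
 [-1, -2]]

For real matrices with standard dot products, the defining identity <Ax, y> = <x, A^* y> gives (Ax)^T y = x^T (A^*) y, i.e. x^T A^T y = x^T (A^*) y. Since this holds for all x, y, we must have A^* = A^T. Therefore
A^* =
[[-1, -3],
 [-1, -2]].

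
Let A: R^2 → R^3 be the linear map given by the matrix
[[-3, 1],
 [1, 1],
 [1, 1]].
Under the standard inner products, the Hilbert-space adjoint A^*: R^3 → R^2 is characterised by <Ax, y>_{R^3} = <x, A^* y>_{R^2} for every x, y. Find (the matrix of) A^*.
A^* = A^T =
[[-3, 1, 1],
 [1, 1, 1]]

For real matrices with standard dot products, the defining identity <Ax, y> = <x, A^* y> gives (Ax)^T y = x^T (A^*) y, i.e. x^T A^T y = x^T (A^*) y. Since this holds for all x, y, we must have A^* = A^T. Therefore
A^* =
[[-3, 1, 1],
 [1, 1, 1]].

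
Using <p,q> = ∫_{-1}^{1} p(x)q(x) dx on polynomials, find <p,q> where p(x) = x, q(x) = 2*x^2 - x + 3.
<p,q> = -2/3

Expand the product: p(x)·q(x) = 2*x^3 - x^2 + 3*x.
∫_{-1}^{1} of each monomial x^k gives [2/(k+1) if k even, 0 if k odd]. Integrating term-by-term (or equivalently evaluating the antiderivative F(x) = x^4/2 - x^3/3 + 3*x^2/2 at the endpoints):
  F(1) − F(−1) = 5/3 − (7/3) = -2/3.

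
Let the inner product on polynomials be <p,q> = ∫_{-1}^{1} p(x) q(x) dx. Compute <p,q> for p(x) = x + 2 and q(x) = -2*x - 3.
<p,q> = -40/3

Expand the product: p(x)·q(x) = -2*x^2 - 7*x - 6.
∫_{-1}^{1} of each monomial x^k gives [2/(k+1) if k even, 0 if k odd]. Integrating term-by-term (or equivalently evaluating the antiderivative F(x) = -2*x^3/3 - 7*x^2/2 - 6*x at the endpoints):
  F(1) − F(−1) = -61/6 − (19/6) = -40/3.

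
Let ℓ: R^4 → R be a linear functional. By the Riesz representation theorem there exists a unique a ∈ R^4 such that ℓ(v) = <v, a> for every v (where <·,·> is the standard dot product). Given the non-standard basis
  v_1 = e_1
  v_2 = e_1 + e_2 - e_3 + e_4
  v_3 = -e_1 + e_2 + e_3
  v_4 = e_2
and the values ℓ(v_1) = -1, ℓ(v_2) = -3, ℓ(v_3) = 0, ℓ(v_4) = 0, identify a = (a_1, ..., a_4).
a = (-1, 0, -1, -3)

Write a = (a_1, ..., a_4) in the standard basis. For each basis vector v_i, ℓ(v_i) = <v_i, a> is a linear equation in the a_j's. Collect the n equations into a matrix system V a = ℓ, where row i of V is v_i (expressed in the standard basis). Since V is invertible (lower-triangular with 1s on the diagonal, up to permutation), solve by back-substitution:
  V =
[[1, 0, 0, 0],
 [1, 1, -1, 1],
 [-1, 1, 1, 0],
 [0, 1, 0, 0]]
  V a = (-1, -3, 0, 0)
Solving gives a = (-1, 0, -1, -3).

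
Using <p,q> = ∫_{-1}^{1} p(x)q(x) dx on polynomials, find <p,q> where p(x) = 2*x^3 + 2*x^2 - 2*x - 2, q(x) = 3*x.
<p,q> = -8/5

Expand the product: p(x)·q(x) = 6*x^4 + 6*x^3 - 6*x^2 - 6*x.
∫_{-1}^{1} of each monomial x^k gives [2/(k+1) if k even, 0 if k odd]. Integrating term-by-term (or equivalently evaluating the antiderivative F(x) = 6*x^5/5 + 3*x^4/2 - 2*x^3 - 3*x^2 at the endpoints):
  F(1) − F(−1) = -23/10 − (-7/10) = -8/5.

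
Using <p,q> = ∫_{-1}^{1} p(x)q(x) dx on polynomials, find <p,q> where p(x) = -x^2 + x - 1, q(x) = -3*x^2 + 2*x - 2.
<p,q> = 148/15

Expand the product: p(x)·q(x) = 3*x^4 - 5*x^3 + 7*x^2 - 4*x + 2.
∫_{-1}^{1} of each monomial x^k gives [2/(k+1) if k even, 0 if k odd]. Integrating term-by-term (or equivalently evaluating the antiderivative F(x) = 3*x^5/5 - 5*x^4/4 + 7*x^3/3 - 2*x^2 + 2*x at the endpoints):
  F(1) − F(−1) = 101/60 − (-491/60) = 148/15.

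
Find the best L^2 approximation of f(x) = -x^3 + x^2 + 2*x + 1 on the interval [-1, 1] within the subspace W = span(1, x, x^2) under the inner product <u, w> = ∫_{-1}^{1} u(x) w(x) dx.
g(x) = x^2 + 7*x/5 + 1

The best approximation g ∈ W is the orthogonal projection of f onto W. Writing g = a_0 + a_1 x + a_2 x^2, the coefficients solve the normal equations G · a = b where
  G_{ij} = <φ_i, φ_j> and b_i = <f, φ_i>, with φ_0 = 1, φ_1 = x, φ_2 = x^2.
G =
  [2, 0, 2/3]
  [0, 2/3, 0]
  [2/3, 0, 2/5],
b = (8/3, 14/15, 16/15).
Solving gives a_0 = 1, a_1 = 7/5, a_2 = 1, so
  g(x) = x^2 + 7*x/5 + 1.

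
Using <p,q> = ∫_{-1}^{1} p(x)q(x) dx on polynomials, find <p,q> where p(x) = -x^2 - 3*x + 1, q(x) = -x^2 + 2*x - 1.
<p,q> = -28/5

Expand the product: p(x)·q(x) = x^4 + x^3 - 6*x^2 + 5*x - 1.
∫_{-1}^{1} of each monomial x^k gives [2/(k+1) if k even, 0 if k odd]. Integrating term-by-term (or equivalently evaluating the antiderivative F(x) = x^5/5 + x^4/4 - 2*x^3 + 5*x^2/2 - x at the endpoints):
  F(1) − F(−1) = -1/20 − (111/20) = -28/5.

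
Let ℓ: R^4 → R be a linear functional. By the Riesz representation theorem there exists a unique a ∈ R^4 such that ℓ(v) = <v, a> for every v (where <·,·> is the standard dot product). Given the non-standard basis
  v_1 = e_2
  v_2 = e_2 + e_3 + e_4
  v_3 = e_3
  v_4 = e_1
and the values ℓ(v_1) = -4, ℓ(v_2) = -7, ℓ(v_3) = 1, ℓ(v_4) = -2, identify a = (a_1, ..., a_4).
a = (-2, -4, 1, -4)

Write a = (a_1, ..., a_4) in the standard basis. For each basis vector v_i, ℓ(v_i) = <v_i, a> is a linear equation in the a_j's. Collect the n equations into a matrix system V a = ℓ, where row i of V is v_i (expressed in the standard basis). Since V is invertible (lower-triangular with 1s on the diagonal, up to permutation), solve by back-substitution:
  V =
[[0, 1, 0, 0],
 [0, 1, 1, 1],
 [0, 0, 1, 0],
 [1, 0, 0, 0]]
  V a = (-4, -7, 1, -2)
Solving gives a = (-2, -4, 1, -4).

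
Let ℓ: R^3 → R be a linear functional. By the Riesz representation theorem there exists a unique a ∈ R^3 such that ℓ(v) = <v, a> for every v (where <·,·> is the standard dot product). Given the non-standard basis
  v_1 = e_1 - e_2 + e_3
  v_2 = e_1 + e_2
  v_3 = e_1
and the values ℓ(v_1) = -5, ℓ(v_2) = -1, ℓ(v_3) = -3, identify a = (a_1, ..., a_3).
a = (-3, 2, 0)

Write a = (a_1, ..., a_3) in the standard basis. For each basis vector v_i, ℓ(v_i) = <v_i, a> is a linear equation in the a_j's. Collect the n equations into a matrix system V a = ℓ, where row i of V is v_i (expressed in the standard basis). Since V is invertible (lower-triangular with 1s on the diagonal, up to permutation), solve by back-substitution:
  V =
[[1, -1, 1],
 [1, 1, 0],
 [1, 0, 0]]
  V a = (-5, -1, -3)
Solving gives a = (-3, 2, 0).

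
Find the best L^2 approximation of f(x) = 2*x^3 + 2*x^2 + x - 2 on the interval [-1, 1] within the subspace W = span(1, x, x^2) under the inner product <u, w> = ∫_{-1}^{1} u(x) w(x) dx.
g(x) = 2*x^2 + 11*x/5 - 2

The best approximation g ∈ W is the orthogonal projection of f onto W. Writing g = a_0 + a_1 x + a_2 x^2, the coefficients solve the normal equations G · a = b where
  G_{ij} = <φ_i, φ_j> and b_i = <f, φ_i>, with φ_0 = 1, φ_1 = x, φ_2 = x^2.
G =
  [2, 0, 2/3]
  [0, 2/3, 0]
  [2/3, 0, 2/5],
b = (-8/3, 22/15, -8/15).
Solving gives a_0 = -2, a_1 = 11/5, a_2 = 2, so
  g(x) = 2*x^2 + 11*x/5 - 2.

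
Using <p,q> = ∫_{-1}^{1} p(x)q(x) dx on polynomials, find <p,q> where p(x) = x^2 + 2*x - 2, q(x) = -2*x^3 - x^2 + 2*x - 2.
<p,q> = 26/3

Expand the product: p(x)·q(x) = -2*x^5 - 5*x^4 + 4*x^3 + 4*x^2 - 8*x + 4.
∫_{-1}^{1} of each monomial x^k gives [2/(k+1) if k even, 0 if k odd]. Integrating term-by-term (or equivalently evaluating the antiderivative F(x) = -x^6/3 - x^5 + x^4 + 4*x^3/3 - 4*x^2 + 4*x at the endpoints):
  F(1) − F(−1) = 1 − (-23/3) = 26/3.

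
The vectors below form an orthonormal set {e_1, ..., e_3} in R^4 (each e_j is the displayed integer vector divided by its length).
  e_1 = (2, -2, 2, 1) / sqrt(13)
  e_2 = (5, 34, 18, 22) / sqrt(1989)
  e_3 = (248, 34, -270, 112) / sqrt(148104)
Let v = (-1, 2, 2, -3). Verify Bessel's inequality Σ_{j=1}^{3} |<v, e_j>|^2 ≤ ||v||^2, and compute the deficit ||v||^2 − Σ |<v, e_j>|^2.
Σ |<v, e_j>|^2 = 10; ||v||^2 = 18; deficit = 8

Write each e_j = u_j / sqrt(<u_j, u_j>) where u_j is the displayed integer vector. Then <v, e_j> = <v, u_j> / sqrt(<u_j, u_j>), so |<v, e_j>|^2 = <v, u_j>^2 / <u_j, u_j>.
Coefficients: <v, e_1> = -5/sqrt(13), <v, e_2> = 33/sqrt(1989), <v, e_3> = -1056/sqrt(148104).
Square and sum: Σ |<v, e_j>|^2 = 10.
Compute ||v||^2 = v·v = 18.
Deficit = 18 − 10 = 8 ≥ 0, confirming Bessel's inequality. (The deficit equals ||v − Σ <v,e_j> e_j||^2, the squared distance from v to span{e_j}.)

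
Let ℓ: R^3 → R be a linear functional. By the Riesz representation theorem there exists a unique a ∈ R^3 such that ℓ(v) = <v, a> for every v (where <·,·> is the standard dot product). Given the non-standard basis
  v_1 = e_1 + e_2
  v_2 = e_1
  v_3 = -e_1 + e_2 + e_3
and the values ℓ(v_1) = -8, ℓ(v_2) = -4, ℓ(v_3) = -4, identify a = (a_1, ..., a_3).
a = (-4, -4, -4)

Write a = (a_1, ..., a_3) in the standard basis. For each basis vector v_i, ℓ(v_i) = <v_i, a> is a linear equation in the a_j's. Collect the n equations into a matrix system V a = ℓ, where row i of V is v_i (expressed in the standard basis). Since V is invertible (lower-triangular with 1s on the diagonal, up to permutation), solve by back-substitution:
  V =
[[1, 1, 0],
 [1, 0, 0],
 [-1, 1, 1]]
  V a = (-8, -4, -4)
Solving gives a = (-4, -4, -4).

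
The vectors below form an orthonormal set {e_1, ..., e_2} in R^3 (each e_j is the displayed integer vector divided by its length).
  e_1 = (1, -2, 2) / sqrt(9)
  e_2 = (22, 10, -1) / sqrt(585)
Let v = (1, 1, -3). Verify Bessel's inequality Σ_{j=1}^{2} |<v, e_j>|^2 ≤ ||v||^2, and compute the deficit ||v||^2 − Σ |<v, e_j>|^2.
Σ |<v, e_j>|^2 = 98/13; ||v||^2 = 11; deficit = 45/13

Write each e_j = u_j / sqrt(<u_j, u_j>) where u_j is the displayed integer vector. Then <v, e_j> = <v, u_j> / sqrt(<u_j, u_j>), so |<v, e_j>|^2 = <v, u_j>^2 / <u_j, u_j>.
Coefficients: <v, e_1> = -7/sqrt(9), <v, e_2> = 35/sqrt(585).
Square and sum: Σ |<v, e_j>|^2 = 98/13.
Compute ||v||^2 = v·v = 11.
Deficit = 11 − 98/13 = 45/13 ≥ 0, confirming Bessel's inequality. (The deficit equals ||v − Σ <v,e_j> e_j||^2, the squared distance from v to span{e_j}.)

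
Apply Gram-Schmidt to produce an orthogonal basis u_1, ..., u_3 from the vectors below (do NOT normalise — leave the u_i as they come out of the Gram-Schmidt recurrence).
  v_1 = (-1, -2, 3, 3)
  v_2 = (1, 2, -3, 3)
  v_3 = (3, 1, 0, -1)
Orthogonal basis:
  u_1 = (-1, -2, 3, 3)
  u_2 = (18/23, 36/23, -54/23, 84/23)
  u_3 = (37/14, 2/7, 15/14, 0)

Apply the Gram-Schmidt recurrence
  u_1 = v_1
  u_i = v_i − Σ_{j<i} ((v_i · u_j) / (u_j · u_j)) · u_j.

Step by step this gives:
  u_1 = (-1, -2, 3, 3)
  u_2 = (18/23, 36/23, -54/23, 84/23)
  u_3 = (37/14, 2/7, 15/14, 0)

Orthogonality check:
  u_2 · u_1 = 0 (should be 0)
  u_3 · u_1 = 0 (should be 0)
  u_3 · u_2 = 0 (should be 0)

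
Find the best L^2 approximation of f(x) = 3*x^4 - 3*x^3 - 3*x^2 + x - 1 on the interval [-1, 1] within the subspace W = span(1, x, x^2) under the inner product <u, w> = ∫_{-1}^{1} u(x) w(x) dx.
g(x) = -3*x^2/7 - 4*x/5 - 44/35

The best approximation g ∈ W is the orthogonal projection of f onto W. Writing g = a_0 + a_1 x + a_2 x^2, the coefficients solve the normal equations G · a = b where
  G_{ij} = <φ_i, φ_j> and b_i = <f, φ_i>, with φ_0 = 1, φ_1 = x, φ_2 = x^2.
G =
  [2, 0, 2/3]
  [0, 2/3, 0]
  [2/3, 0, 2/5],
b = (-14/5, -8/15, -106/105).
Solving gives a_0 = -44/35, a_1 = -4/5, a_2 = -3/7, so
  g(x) = -3*x^2/7 - 4*x/5 - 44/35.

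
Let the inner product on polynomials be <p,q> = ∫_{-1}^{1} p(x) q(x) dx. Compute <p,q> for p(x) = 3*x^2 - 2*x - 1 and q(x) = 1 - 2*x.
<p,q> = 8/3

Expand the product: p(x)·q(x) = -6*x^3 + 7*x^2 - 1.
∫_{-1}^{1} of each monomial x^k gives [2/(k+1) if k even, 0 if k odd]. Integrating term-by-term (or equivalently evaluating the antiderivative F(x) = -3*x^4/2 + 7*x^3/3 - x at the endpoints):
  F(1) − F(−1) = -1/6 − (-17/6) = 8/3.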